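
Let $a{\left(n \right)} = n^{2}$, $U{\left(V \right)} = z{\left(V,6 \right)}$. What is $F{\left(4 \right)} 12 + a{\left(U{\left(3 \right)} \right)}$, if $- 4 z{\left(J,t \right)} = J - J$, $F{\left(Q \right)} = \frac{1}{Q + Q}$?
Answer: $\frac{3}{2} \approx 1.5$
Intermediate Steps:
$F{\left(Q \right)} = \frac{1}{2 Q}$
$z{\left(J,t \right)} = 0$ ($z{\left(J,t \right)} = - \frac{J - J}{4} = \left(- \frac{1}{4}\right) 0 = 0$)
$U{\left(V \right)} = 0$
$F{\left(4 \right)} 12 + a{\left(U{\left(3 \right)} \right)} = \frac{1}{2 \cdot 4} \cdot 12 + 0^{2} = \frac{1}{2} \cdot \frac{1}{4} \cdot 12 + 0 = \frac{1}{8} \cdot 12 + 0 = \frac{3}{2} + 0 = \frac{3}{2}$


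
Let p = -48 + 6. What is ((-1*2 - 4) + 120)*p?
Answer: -4788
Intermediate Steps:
p = -42
((-1*2 - 4) + 120)*p = ((-1*2 - 4) + 120)*(-42) = ((-2 - 4) + 120)*(-42) = (-6 + 120)*(-42) = 114*(-42) = -4788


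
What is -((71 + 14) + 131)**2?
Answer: -46656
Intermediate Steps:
-((71 + 14) + 131)**2 = -(85 + 131)**2 = -1*216**2 = -1*46656 = -46656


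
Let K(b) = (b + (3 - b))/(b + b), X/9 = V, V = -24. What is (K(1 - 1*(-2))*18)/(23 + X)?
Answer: -9/193 ≈ -0.046632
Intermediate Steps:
X = -216 (X = 9*(-24) = -216)
K(b) = 3/(2*b) (K(b) = 3/((2*b)) = 3*(1/(2*b)) = 3/(2*b))
(K(1 - 1*(-2))*18)/(23 + X) = ((3/(2*(1 - 1*(-2))))*18)/(23 - 216) = ((3/(2*(1 + 2)))*18)/(-193) = (((3/2)/3)*18)*(-1/193) = (((3/2)*(⅓))*18)*(-1/193) = ((½)*18)*(-1/193) = 9*(-1/193) = -9/193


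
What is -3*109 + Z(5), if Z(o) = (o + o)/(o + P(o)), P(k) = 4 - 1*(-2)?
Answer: -3587/11 ≈ -326.09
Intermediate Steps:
P(k) = 6 (P(k) = 4 + 2 = 6)
Z(o) = 2*o/(6 + o) (Z(o) = (o + o)/(o + 6) = (2*o)/(6 + o) = 2*o/(6 + o))
-3*109 + Z(5) = -3*109 + 2*5/(6 + 5) = -327 + 2*5/11 = -327 + 2*5*(1/11) = -327 + 10/11 = -3587/11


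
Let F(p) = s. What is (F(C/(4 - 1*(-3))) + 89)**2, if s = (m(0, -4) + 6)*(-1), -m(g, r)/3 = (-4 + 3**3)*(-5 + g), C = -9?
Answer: 68644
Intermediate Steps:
m(g, r) = 345 - 69*g (m(g, r) = -3*(-4 + 3**3)*(-5 + g) = -3*(-4 + 27)*(-5 + g) = -69*(-5 + g) = -3*(-115 + 23*g) = 345 - 69*g)
s = -351 (s = ((345 - 69*0) + 6)*(-1) = ((345 + 0) + 6)*(-1) = (345 + 6)*(-1) = 351*(-1) = -351)
F(p) = -351
(F(C/(4 - 1*(-3))) + 89)**2 = (-351 + 89)**2 = (-262)**2 = 68644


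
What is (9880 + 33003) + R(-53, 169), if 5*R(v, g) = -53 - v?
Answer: 42883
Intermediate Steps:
R(v, g) = -53/5 - v/5 (R(v, g) = (-53 - v)/5 = -53/5 - v/5)
(9880 + 33003) + R(-53, 169) = (9880 + 33003) + (-53/5 - ⅕*(-53)) = 42883 + (-53/5 + 53/5) = 42883 + 0 = 42883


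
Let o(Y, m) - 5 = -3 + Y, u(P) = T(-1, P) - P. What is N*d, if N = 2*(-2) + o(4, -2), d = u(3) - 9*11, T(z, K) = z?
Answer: -206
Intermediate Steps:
u(P) = -1 - P
o(Y, m) = 2 + Y (o(Y, m) = 5 + (-3 + Y) = 2 + Y)
d = -103 (d = (-1 - 1*3) - 9*11 = (-1 - 3) - 99 = -4 - 99 = -103)
N = 2 (N = 2*(-2) + (2 + 4) = -4 + 6 = 2)
N*d = 2*(-103) = -206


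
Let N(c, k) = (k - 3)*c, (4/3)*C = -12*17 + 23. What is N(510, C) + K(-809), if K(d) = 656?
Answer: -140213/2 ≈ -70107.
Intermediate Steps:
C = -543/4 (C = 3*(-12*17 + 23)/4 = 3*(-204 + 23)/4 = (¾)*(-181) = -543/4 ≈ -135.75)
N(c, k) = c*(-3 + k) (N(c, k) = (-3 + k)*c = c*(-3 + k))
N(510, C) + K(-809) = 510*(-3 - 543/4) + 656 = 510*(-555/4) + 656 = -141525/2 + 656 = -140213/2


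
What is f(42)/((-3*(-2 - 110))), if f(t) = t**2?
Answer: 21/4 ≈ 5.2500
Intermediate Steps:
f(42)/((-3*(-2 - 110))) = 42**2/((-3*(-2 - 110))) = 1764/((-3*(-112))) = 1764/336 = 1764*(1/336) = 21/4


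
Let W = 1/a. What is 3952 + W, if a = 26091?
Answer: 103111633/26091 ≈ 3952.0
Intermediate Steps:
W = 1/26091 ≈ 3.8327e-5
3952 + W = 3952 + 1/26091 = 103111633/26091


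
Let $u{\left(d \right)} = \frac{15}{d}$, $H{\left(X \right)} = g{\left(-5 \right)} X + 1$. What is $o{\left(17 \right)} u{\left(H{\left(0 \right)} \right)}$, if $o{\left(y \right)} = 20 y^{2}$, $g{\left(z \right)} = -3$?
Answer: $86700$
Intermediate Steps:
$H{\left(X \right)} = 1 - 3 X$ ($H{\left(X \right)} = - 3 X + 1 = 1 - 3 X$)
$o{\left(17 \right)} u{\left(H{\left(0 \right)} \right)} = 20 \cdot 17^{2} \frac{15}{1 - 0} = 20 \cdot 289 \frac{15}{1 + 0} = 5780 \cdot \frac{15}{1} = 5780 \cdot 15 \cdot 1 = 5780 \cdot 15 = 86700$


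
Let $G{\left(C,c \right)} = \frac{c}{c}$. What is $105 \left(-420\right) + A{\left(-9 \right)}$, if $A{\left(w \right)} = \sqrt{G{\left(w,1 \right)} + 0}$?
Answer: $-44099$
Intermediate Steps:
$G{\left(C,c \right)} = 1$
$A{\left(w \right)} = 1$ ($A{\left(w \right)} = \sqrt{1 + 0} = \sqrt{1} = 1$)
$105 \left(-420\right) + A{\left(-9 \right)} = 105 \left(-420\right) + 1 = -44100 + 1 = -44099$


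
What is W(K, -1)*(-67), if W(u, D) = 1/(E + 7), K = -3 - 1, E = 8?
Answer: -67/15 ≈ -4.4667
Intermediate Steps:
K = -4
W(u, D) = 1/15 (W(u, D) = 1/(8 + 7) = 1/15)
W(K, -1)*(-67) = (1/15)*(-67) = -67/15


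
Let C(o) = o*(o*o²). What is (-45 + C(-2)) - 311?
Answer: -340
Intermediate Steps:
C(o) = o⁴ (C(o) = o*o³ = o⁴)
(-45 + C(-2)) - 311 = (-45 + (-2)⁴) - 311 = (-45 + 16) - 311 = -29 - 311 = -340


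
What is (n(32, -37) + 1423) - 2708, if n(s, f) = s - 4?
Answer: -1257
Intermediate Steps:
n(s, f) = -4 + s
(n(32, -37) + 1423) - 2708 = ((-4 + 32) + 1423) - 2708 = (28 + 1423) - 2708 = 1451 - 2708 = -1257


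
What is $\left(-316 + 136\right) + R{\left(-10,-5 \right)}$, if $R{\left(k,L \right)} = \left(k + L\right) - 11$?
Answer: $-206$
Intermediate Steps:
$R{\left(k,L \right)} = -11 + L + k$ ($R{\left(k,L \right)} = \left(L + k\right) - 11 = -11 + L + k$)
$\left(-316 + 136\right) + R{\left(-10,-5 \right)} = \left(-316 + 136\right) - 26 = -180 - 26 = -206$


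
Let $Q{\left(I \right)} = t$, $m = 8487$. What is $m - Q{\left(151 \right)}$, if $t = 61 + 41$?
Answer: $8385$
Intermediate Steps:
$t = 102$
$Q{\left(I \right)} = 102$
$m - Q{\left(151 \right)} = 8487 - 102 = 8385$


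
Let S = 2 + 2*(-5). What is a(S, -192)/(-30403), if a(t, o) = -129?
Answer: 129/30403 ≈ 0.0042430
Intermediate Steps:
S = -8 (S = 2 - 10 = -8)
a(S, -192)/(-30403) = -129/(-30403) = -129*(-1/30403) = 129/30403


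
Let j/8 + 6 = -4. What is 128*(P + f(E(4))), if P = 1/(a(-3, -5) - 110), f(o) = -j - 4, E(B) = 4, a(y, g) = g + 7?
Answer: 262624/27 ≈ 9726.8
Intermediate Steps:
j = -80 (j = -48 + 8*(-4) = -48 - 32 = -80)
a(y, g) = 7 + g
f(o) = 76 (f(o) = -1*(-80) - 4 = 80 - 4 = 76)
P = -1/108 (P = 1/((7 - 5) - 110) = 1/(2 - 110) = 1/(-108) = -1/108 ≈ -0.0092593)
128*(P + f(E(4))) = 128*(-1/108 + 76) = 128*(8207/108) = 262624/27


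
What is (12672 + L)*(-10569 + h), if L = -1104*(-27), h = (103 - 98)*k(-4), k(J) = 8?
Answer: -447271920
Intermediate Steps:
h = 40 (h = (103 - 98)*8 = 5*8 = 40)
L = 29808
(12672 + L)*(-10569 + h) = (12672 + 29808)*(-10569 + 40) = 42480*(-10529) = -447271920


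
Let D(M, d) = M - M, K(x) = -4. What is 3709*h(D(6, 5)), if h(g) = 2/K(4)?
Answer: -3709/2 ≈ -1854.5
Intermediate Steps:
D(M, d) = 0
h(g) = -1/2 (h(g) = 2/(-4) = 2*(-1/4) = -1/2)
3709*h(D(6, 5)) = 3709*(-1/2) = -3709/2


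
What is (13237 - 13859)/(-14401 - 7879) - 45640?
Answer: -508429289/11140 ≈ -45640.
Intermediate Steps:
(13237 - 13859)/(-14401 - 7879) - 45640 = -622/(-22280) - 45640 = -622*(-1/22280) - 45640 = 311/11140 - 45640 = -508429289/11140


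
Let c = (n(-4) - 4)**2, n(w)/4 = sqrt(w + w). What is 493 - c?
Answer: 605 + 64*I*sqrt(2) ≈ 605.0 + 90.51*I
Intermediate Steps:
n(w) = 4*sqrt(2)*sqrt(w) (n(w) = 4*sqrt(w + w) = 4*sqrt(2*w) = 4*(sqrt(2)*sqrt(w)) = 4*sqrt(2)*sqrt(w))
c = (-4 + 8*I*sqrt(2))**2 (c = (4*sqrt(2)*sqrt(-4) - 4)**2 = (4*sqrt(2)*(2*I) - 4)**2 = (8*I*sqrt(2) - 4)**2 = (-4 + 8*I*sqrt(2))**2 ≈ -112.0 - 90.51*I)
493 - c = 493 - (-112 - 64*I*sqrt(2)) = 493 + (112 + 64*I*sqrt(2)) = 605 + 64*I*sqrt(2)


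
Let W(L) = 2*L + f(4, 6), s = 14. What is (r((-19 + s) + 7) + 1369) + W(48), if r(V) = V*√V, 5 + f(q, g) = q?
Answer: 1464 + 2*√2 ≈ 1466.8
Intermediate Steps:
f(q, g) = -5 + q
W(L) = -1 + 2*L (W(L) = 2*L + (-5 + 4) = 2*L - 1 = -1 + 2*L)
r(V) = V^(3/2)
(r((-19 + s) + 7) + 1369) + W(48) = (((-19 + 14) + 7)^(3/2) + 1369) + (-1 + 2*48) = ((-5 + 7)^(3/2) + 1369) + (-1 + 96) = (2^(3/2) + 1369) + 95 = (2*√2 + 1369) + 95 = (1369 + 2*√2) + 95 = 1464 + 2*√2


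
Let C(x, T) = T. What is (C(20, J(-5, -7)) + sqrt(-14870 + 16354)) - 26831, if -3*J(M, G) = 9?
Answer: -26834 + 2*sqrt(371) ≈ -26795.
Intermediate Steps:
J(M, G) = -3 (J(M, G) = -1/3*9 = -3)
(C(20, J(-5, -7)) + sqrt(-14870 + 16354)) - 26831 = (-3 + sqrt(-14870 + 16354)) - 26831 = (-3 + sqrt(1484)) - 26831 = (-3 + 2*sqrt(371)) - 26831 = -26834 + 2*sqrt(371)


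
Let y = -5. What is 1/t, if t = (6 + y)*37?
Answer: 1/37 ≈ 0.027027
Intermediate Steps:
t = 37 (t = (6 - 5)*37 = 1*37 = 37)
1/t = 1/37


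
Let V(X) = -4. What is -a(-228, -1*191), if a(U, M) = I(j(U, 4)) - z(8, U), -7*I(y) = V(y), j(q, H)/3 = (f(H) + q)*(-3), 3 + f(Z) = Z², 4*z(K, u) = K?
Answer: 10/7 ≈ 1.4286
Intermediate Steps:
z(K, u) = K/4
f(Z) = -3 + Z²
j(q, H) = 27 - 9*q - 9*H² (j(q, H) = 3*(((-3 + H²) + q)*(-3)) = 3*((-3 + q + H²)*(-3)) = 3*(9 - 3*q - 3*H²) = 27 - 9*q - 9*H²)
I(y) = 4/7 (I(y) = -⅐*(-4) = 4/7)
a(U, M) = -10/7 (a(U, M) = 4/7 - 8/4 = 4/7 - 1*2 = 4/7 - 2 = -10/7)
-a(-228, -1*191) = -1*(-10/7) = 10/7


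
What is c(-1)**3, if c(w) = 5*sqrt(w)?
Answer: -125*I ≈ -125.0*I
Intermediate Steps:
c(-1)**3 = (5*sqrt(-1))**3 = (5*I)**3 = -125*I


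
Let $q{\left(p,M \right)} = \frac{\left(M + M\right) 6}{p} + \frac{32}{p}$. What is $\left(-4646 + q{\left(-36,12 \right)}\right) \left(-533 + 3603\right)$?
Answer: $- \frac{128504060}{9} \approx -1.4278 \cdot 10^{7}$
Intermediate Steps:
$q{\left(p,M \right)} = \frac{32}{p} + \frac{12 M}{p}$ ($q{\left(p,M \right)} = \frac{2 M 6}{p} + \frac{32}{p} = \frac{12 M}{p} + \frac{32}{p} = \frac{32}{p} + \frac{12 M}{p}$)
$\left(-4646 + q{\left(-36,12 \right)}\right) \left(-533 + 3603\right) = \left(-4646 + \frac{4 \left(8 + 3 \cdot 12\right)}{-36}\right) \left(-533 + 3603\right) = \left(-4646 + 4 \left(- \frac{1}{36}\right) \left(8 + 36\right)\right) 3070 = \left(-4646 + 4 \left(- \frac{1}{36}\right) 44\right) 3070 = \left(-4646 - \frac{44}{9}\right) 3070 = \left(- \frac{41858}{9}\right) 3070 = - \frac{128504060}{9}$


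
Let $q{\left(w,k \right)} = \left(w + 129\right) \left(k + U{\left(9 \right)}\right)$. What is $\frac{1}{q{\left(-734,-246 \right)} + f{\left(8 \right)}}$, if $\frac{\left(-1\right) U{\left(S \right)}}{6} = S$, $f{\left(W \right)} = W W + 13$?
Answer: $\frac{1}{181577} \approx 5.5073 \cdot 10^{-6}$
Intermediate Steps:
$f{\left(W \right)} = 13 + W^{2}$ ($f{\left(W \right)} = W^{2} + 13 = 13 + W^{2}$)
$U{\left(S \right)} = - 6 S$
$q{\left(w,k \right)} = \left(-54 + k\right) \left(129 + w\right)$ ($q{\left(w,k \right)} = \left(w + 129\right) \left(k - 54\right) = \left(129 + w\right) \left(k - 54\right) = \left(129 + w\right) \left(-54 + k\right) = \left(-54 + k\right) \left(129 + w\right)$)
$\frac{1}{q{\left(-734,-246 \right)} + f{\left(8 \right)}} = \frac{1}{\left(-6966 - -39636 + 129 \left(-246\right) - -180564\right) + \left(13 + 8^{2}\right)} = \frac{1}{\left(-6966 + 39636 - 31734 + 180564\right) + \left(13 + 64\right)} = \frac{1}{181500 + 77} = \frac{1}{181577}$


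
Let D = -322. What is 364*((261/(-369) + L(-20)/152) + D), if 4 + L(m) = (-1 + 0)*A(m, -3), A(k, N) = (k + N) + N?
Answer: -91464555/779 ≈ -1.1741e+5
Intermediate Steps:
A(k, N) = k + 2*N (A(k, N) = (N + k) + N = k + 2*N)
L(m) = 2 - m (L(m) = -4 + (-1 + 0)*(m + 2*(-3)) = -4 - (m - 6) = -4 - (-6 + m) = -4 + (6 - m) = 2 - m)
364*((261/(-369) + L(-20)/152) + D) = 364*((261/(-369) + (2 - 1*(-20))/152) - 322) = 364*((261*(-1/369) + (2 + 20)*(1/152)) - 322) = 364*((-29/41 + 22*(1/152)) - 322) = 364*((-29/41 + 11/76) - 322) = 364*(-1753/3116 - 322) = 364*(-1005105/3116) = -91464555/779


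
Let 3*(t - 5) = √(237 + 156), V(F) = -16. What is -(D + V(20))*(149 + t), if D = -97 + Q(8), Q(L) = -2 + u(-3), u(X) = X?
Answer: 18172 + 118*√393/3 ≈ 18952.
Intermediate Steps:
Q(L) = -5 (Q(L) = -2 - 3 = -5)
t = 5 + √393/3 (t = 5 + √(237 + 156)/3 = 5 + √393/3 ≈ 11.608)
D = -102 (D = -97 - 5 = -102)
-(D + V(20))*(149 + t) = -(-102 - 16)*(149 + (5 + √393/3)) = -(-118)*(154 + √393/3) = -(-18172 - 118*√393/3) = 18172 + 118*√393/3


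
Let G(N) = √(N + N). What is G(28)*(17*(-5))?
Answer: -170*√14 ≈ -636.08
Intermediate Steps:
G(N) = √2*√N (G(N) = √(2*N) = √2*√N)
G(28)*(17*(-5)) = (√2*√28)*(17*(-5)) = (√2*(2*√7))*(-85) = (2*√14)*(-85) = -170*√14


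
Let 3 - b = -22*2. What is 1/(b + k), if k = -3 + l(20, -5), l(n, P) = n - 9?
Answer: 1/55 ≈ 0.018182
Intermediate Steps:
l(n, P) = -9 + n
b = 47 (b = 3 - (-22)*2 = 3 - 1*(-44) = 3 + 44 = 47)
k = 8 (k = -3 + (-9 + 20) = -3 + 11 = 8)
1/(b + k) = 1/(47 + 8) = 1/55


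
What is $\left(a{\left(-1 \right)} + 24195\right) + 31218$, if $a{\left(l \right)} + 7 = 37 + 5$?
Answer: $55448$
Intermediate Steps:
$a{\left(l \right)} = 35$ ($a{\left(l \right)} = -7 + \left(37 + 5\right) = -7 + 42 = 35$)
$\left(a{\left(-1 \right)} + 24195\right) + 31218 = \left(35 + 24195\right) + 31218 = 24230 + 31218 = 55448$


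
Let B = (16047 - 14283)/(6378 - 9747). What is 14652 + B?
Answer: 16453608/1123 ≈ 14651.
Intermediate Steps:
B = -588/1123 (B = 1764/(-3369) = 1764*(-1/3369) = -588/1123 ≈ -0.52360)
14652 + B = 14652 - 588/1123 = 16453608/1123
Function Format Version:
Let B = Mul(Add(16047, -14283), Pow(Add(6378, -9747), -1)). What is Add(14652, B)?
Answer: Rational(16453608, 1123) ≈ 14651.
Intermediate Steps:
B = Rational(-588, 1123) (B = Mul(1764, Pow(-3369, -1)) = Mul(1764, Rational(-1, 3369)) = Rational(-588, 1123) ≈ -0.52360)
Add(14652, B) = Add(14652, Rational(-588, 1123)) = Rational(16453608, 1123)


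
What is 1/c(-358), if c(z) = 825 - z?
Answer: 1/1183 ≈ 0.00084531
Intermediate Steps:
1/c(-358) = 1/(825 - 1*(-358)) = 1/(825 + 358) = 1/1183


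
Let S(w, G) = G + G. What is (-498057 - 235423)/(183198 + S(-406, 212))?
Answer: -366740/91811 ≈ -3.9945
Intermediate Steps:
S(w, G) = 2*G
(-498057 - 235423)/(183198 + S(-406, 212)) = (-498057 - 235423)/(183198 + 2*212) = -733480/(183198 + 424) = -733480/183622 = -733480*1/183622 = -366740/91811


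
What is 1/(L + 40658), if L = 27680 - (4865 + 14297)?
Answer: 1/49176 ≈ 2.0335e-5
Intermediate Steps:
L = 8518 (L = 27680 - 1*19162 = 27680 - 19162 = 8518)
1/(L + 40658) = 1/(8518 + 40658) = 1/49176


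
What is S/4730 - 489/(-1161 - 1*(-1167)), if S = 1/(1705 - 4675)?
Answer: -1144920151/14048100 ≈ -81.500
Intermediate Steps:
S = -1/2970 (S = 1/(-2970) = -1/2970 ≈ -0.00033670)
S/4730 - 489/(-1161 - 1*(-1167)) = -1/2970/4730 - 489/(-1161 - 1*(-1167)) = -1/2970*1/4730 - 489/(-1161 + 1167) = -1/14048100 - 489/6 = -1/14048100 - 489*⅙ = -1/14048100 - 163/2 = -1144920151/14048100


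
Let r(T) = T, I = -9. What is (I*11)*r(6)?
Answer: -594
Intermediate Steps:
(I*11)*r(6) = -9*11*6 = -99*6 = -594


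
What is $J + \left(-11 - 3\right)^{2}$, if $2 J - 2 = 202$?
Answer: $298$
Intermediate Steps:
$J = 102$ ($J = 1 + \frac{1}{2} \cdot 202 = 1 + 101 = 102$)
$J + \left(-11 - 3\right)^{2} = 102 + \left(-11 - 3\right)^{2} = 102 + \left(-14\right)^{2} = 102 + 196 = 298$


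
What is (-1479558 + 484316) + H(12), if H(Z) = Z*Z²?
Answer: -993514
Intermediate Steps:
H(Z) = Z³
(-1479558 + 484316) + H(12) = (-1479558 + 484316) + 12³ = -995242 + 1728 = -993514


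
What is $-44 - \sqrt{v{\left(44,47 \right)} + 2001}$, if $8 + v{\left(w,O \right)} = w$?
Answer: $-44 - \sqrt{2037} \approx -89.133$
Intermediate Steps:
$v{\left(w,O \right)} = -8 + w$
$-44 - \sqrt{v{\left(44,47 \right)} + 2001} = -44 - \sqrt{\left(-8 + 44\right) + 2001} = -44 - \sqrt{36 + 2001} = -44 - \sqrt{2037}$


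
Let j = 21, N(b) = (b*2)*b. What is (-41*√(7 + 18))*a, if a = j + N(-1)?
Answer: -4715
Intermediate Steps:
N(b) = 2*b² (N(b) = (2*b)*b = 2*b²)
a = 23 (a = 21 + 2*(-1)² = 21 + 2*1 = 21 + 2 = 23)
(-41*√(7 + 18))*a = -41*√(7 + 18)*23 = -41*√25*23 = -41*5*23 = -205*23 = -4715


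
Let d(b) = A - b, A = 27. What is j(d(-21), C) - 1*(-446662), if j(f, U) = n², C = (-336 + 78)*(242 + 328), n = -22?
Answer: 447146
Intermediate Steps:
d(b) = 27 - b
C = -147060 (C = -258*570 = -147060)
j(f, U) = 484 (j(f, U) = (-22)² = 484)
j(d(-21), C) - 1*(-446662) = 484 - 1*(-446662) = 484 + 446662 = 447146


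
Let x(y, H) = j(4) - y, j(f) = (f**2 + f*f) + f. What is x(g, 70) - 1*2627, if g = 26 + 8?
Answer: -2625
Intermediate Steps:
j(f) = f + 2*f**2 (j(f) = (f**2 + f**2) + f = 2*f**2 + f = f + 2*f**2)
g = 34
x(y, H) = 36 - y (x(y, H) = 4*(1 + 2*4) - y = 4*(1 + 8) - y = 4*9 - y = 36 - y)
x(g, 70) - 1*2627 = (36 - 1*34) - 1*2627 = (36 - 34) - 2627 = 2 - 2627 = -2625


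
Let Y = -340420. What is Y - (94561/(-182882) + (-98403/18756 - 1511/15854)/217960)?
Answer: -336248225689517805344047/987746714171377440 ≈ -3.4042e+5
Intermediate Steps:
Y - (94561/(-182882) + (-98403/18756 - 1511/15854)/217960) = -340420 - (94561/(-182882) + (-98403/18756 - 1511/15854)/217960) = -340420 - (94561*(-1/182882) + (-98403*1/18756 - 1511*1/15854)*(1/217960)) = -340420 - (-94561/182882 + (-32801/6252 - 1511/15854)*(1/217960)) = -340420 - (-94561/182882 - 264736913/49559604*1/217960) = -340420 - (-94561/182882 - 264736913/10802011287840) = -340420 - 1*(-510748702502780753/987746714171377440) = -340420 + 510748702502780753/987746714171377440 = -336248225689517805344047/987746714171377440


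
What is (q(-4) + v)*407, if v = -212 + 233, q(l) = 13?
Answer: 13838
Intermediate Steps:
v = 21
(q(-4) + v)*407 = (13 + 21)*407 = 34*407 = 13838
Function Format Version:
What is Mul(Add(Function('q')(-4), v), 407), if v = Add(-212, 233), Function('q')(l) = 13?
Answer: 13838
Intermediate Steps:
v = 21
Mul(Add(Function('q')(-4), v), 407) = Mul(Add(13, 21), 407) = Mul(34, 407) = 13838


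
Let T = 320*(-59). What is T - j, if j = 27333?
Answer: -46213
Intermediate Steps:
T = -18880
T - j = -18880 - 1*27333 = -18880 - 27333 = -46213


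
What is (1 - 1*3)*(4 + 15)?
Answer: -38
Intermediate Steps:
(1 - 1*3)*(4 + 15) = (1 - 3)*19 = -2*19 = -38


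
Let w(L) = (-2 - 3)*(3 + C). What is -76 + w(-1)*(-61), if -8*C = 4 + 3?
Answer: 4577/8 ≈ 572.13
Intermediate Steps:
C = -7/8 (C = -(4 + 3)/8 = -⅛*7 = -7/8 ≈ -0.87500)
w(L) = -85/8 (w(L) = (-2 - 3)*(3 - 7/8) = -5*17/8 = -85/8)
-76 + w(-1)*(-61) = -76 - 85/8*(-61) = -76 + 5185/8 = 4577/8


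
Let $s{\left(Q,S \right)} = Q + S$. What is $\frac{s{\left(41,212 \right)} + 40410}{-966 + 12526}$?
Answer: $\frac{40663}{11560} \approx 3.5176$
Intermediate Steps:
$\frac{s{\left(41,212 \right)} + 40410}{-966 + 12526} = \frac{\left(41 + 212\right) + 40410}{-966 + 12526} = \frac{253 + 40410}{11560} = 40663 \cdot \frac{1}{11560} = \frac{40663}{11560}$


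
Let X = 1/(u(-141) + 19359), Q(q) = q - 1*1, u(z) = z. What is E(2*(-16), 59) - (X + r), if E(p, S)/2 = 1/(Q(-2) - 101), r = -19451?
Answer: 9719032633/499668 ≈ 19451.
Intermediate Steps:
Q(q) = -1 + q (Q(q) = q - 1 = -1 + q)
E(p, S) = -1/52 (E(p, S) = 2/((-1 - 2) - 101) = 2/(-3 - 101) = 2/(-104) = 2*(-1/104) = -1/52)
X = 1/19218 (X = 1/(-141 + 19359) = 1/19218 ≈ 5.2035e-5)
E(2*(-16), 59) - (X + r) = -1/52 - (1/19218 - 19451) = -1/52 - 1*(-373809317/19218) = -1/52 + 373809317/19218 = 9719032633/499668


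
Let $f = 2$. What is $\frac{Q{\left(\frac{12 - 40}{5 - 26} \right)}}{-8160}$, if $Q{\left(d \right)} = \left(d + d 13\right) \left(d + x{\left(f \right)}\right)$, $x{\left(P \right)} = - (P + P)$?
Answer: $\frac{14}{2295} \approx 0.0061002$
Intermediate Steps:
$x{\left(P \right)} = - 2 P$
$Q{\left(d \right)} = 14 d \left(-4 + d\right)$ ($Q{\left(d \right)} = \left(d + d 13\right) \left(d - 4\right) = \left(d + 13 d\right) \left(d - 4\right) = 14 d \left(-4 + d\right)$)
$\frac{Q{\left(\frac{12 - 40}{5 - 26} \right)}}{-8160} = \frac{14 \frac{12 - 40}{5 - 26} \left(-4 + \frac{12 - 40}{5 - 26}\right)}{-8160} = 14 \left(- \frac{28}{-21}\right) \left(-4 - \frac{28}{-21}\right) \left(- \frac{1}{8160}\right) = 14 \left(\left(-28\right) \left(- \frac{1}{21}\right)\right) \left(-4 - - \frac{4}{3}\right) \left(- \frac{1}{8160}\right) = 14 \cdot \frac{4}{3} \left(-4 + \frac{4}{3}\right) \left(- \frac{1}{8160}\right) = 14 \cdot \frac{4}{3} \left(- \frac{8}{3}\right) \left(- \frac{1}{8160}\right) = \left(- \frac{448}{9}\right) \left(- \frac{1}{8160}\right) = \frac{14}{2295}$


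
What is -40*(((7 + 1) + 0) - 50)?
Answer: 1680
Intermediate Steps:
-40*(((7 + 1) + 0) - 50) = -40*((8 + 0) - 50) = -40*(8 - 50) = -40*(-42) = 1680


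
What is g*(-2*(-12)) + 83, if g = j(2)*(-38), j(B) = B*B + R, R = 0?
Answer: -3565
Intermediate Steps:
j(B) = B**2 (j(B) = B*B + 0 = B**2 + 0 = B**2)
g = -152 (g = 2**2*(-38) = 4*(-38) = -152)
g*(-2*(-12)) + 83 = -(-304)*(-12) + 83 = -152*24 + 83 = -3648 + 83 = -3565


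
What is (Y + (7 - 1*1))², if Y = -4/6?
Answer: 256/9 ≈ 28.444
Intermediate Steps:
Y = -⅔ (Y = -4*⅙ = -⅔ ≈ -0.66667)
(Y + (7 - 1*1))² = (-⅔ + (7 - 1*1))² = (-⅔ + (7 - 1))² = (-⅔ + 6)² = (16/3)² = 256/9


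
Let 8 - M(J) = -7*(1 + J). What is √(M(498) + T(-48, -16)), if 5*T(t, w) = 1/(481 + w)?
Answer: √757003818/465 ≈ 59.169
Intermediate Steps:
T(t, w) = 1/(5*(481 + w))
M(J) = 15 + 7*J (M(J) = 8 - (-7)*(1 + J) = 8 - (-7 - 7*J) = 8 + (7 + 7*J) = 15 + 7*J)
√(M(498) + T(-48, -16)) = √((15 + 7*498) + 1/(5*(481 - 16))) = √((15 + 3486) + (⅕)/465) = √(3501 + (⅕)*(1/465)) = √(3501 + 1/2325) = √(8139826/2325) = √757003818/465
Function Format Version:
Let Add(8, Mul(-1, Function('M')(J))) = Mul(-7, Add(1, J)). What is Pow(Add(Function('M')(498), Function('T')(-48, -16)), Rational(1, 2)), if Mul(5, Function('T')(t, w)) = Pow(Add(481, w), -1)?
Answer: Mul(Rational(1, 465), Pow(757003818, Rational(1, 2))) ≈ 59.169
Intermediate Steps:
Function('T')(t, w) = Mul(Rational(1, 5), Pow(Add(481, w), -1))
Function('M')(J) = Add(15, Mul(7, J)) (Function('M')(J) = Add(8, Mul(-1, Mul(-7, Add(1, J)))) = Add(8, Mul(-1, Add(-7, Mul(-7, J)))) = Add(8, Add(7, Mul(7, J))) = Add(15, Mul(7, J)))
Pow(Add(Function('M')(498), Function('T')(-48, -16)), Rational(1, 2)) = Pow(Add(Add(15, Mul(7, 498)), Mul(Rational(1, 5), Pow(Add(481, -16), -1))), Rational(1, 2)) = Pow(Add(Add(15, 3486), Mul(Rational(1, 5), Pow(465, -1))), Rational(1, 2)) = Pow(Add(3501, Mul(Rational(1, 5), Rational(1, 465))), Rational(1, 2)) = Pow(Add(3501, Rational(1, 2325)), Rational(1, 2)) = Pow(Rational(8139826, 2325), Rational(1, 2)) = Mul(Rational(1, 465), Pow(757003818, Rational(1, 2)))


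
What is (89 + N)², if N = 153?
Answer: 58564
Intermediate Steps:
(89 + N)² = (89 + 153)² = 242² = 58564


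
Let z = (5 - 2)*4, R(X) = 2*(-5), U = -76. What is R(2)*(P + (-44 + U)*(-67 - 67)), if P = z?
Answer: -160920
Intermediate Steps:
R(X) = -10
z = 12 (z = 3*4 = 12)
P = 12
R(2)*(P + (-44 + U)*(-67 - 67)) = -10*(12 + (-44 - 76)*(-67 - 67)) = -10*(12 - 120*(-134)) = -10*(12 + 16080) = -10*16092 = -160920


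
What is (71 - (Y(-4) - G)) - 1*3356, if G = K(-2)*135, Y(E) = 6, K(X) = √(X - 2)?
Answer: -3291 + 270*I ≈ -3291.0 + 270.0*I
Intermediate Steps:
K(X) = √(-2 + X)
G = 270*I (G = √(-2 - 2)*135 = √(-4)*135 = (2*I)*135 = 270*I ≈ 270.0*I)
(71 - (Y(-4) - G)) - 1*3356 = (71 - (6 - 270*I)) - 1*3356 = (71 - (6 - 270*I)) - 3356 = (71 + (-6 + 270*I)) - 3356 = (65 + 270*I) - 3356 = -3291 + 270*I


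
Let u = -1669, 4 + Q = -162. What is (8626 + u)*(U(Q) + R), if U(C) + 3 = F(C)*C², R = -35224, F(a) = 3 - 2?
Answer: -53367147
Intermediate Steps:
Q = -166 (Q = -4 - 162 = -166)
F(a) = 1
U(C) = -3 + C² (U(C) = -3 + 1*C² = -3 + C²)
(8626 + u)*(U(Q) + R) = (8626 - 1669)*((-3 + (-166)²) - 35224) = 6957*((-3 + 27556) - 35224) = 6957*(27553 - 35224) = 6957*(-7671) = -53367147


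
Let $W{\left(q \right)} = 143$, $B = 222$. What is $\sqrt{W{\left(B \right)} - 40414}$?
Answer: $i \sqrt{40271} \approx 200.68 i$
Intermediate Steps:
$\sqrt{W{\left(B \right)} - 40414} = \sqrt{143 - 40414} = \sqrt{-40271} = i \sqrt{40271}$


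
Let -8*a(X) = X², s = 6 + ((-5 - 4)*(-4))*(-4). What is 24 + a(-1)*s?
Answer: 165/4 ≈ 41.250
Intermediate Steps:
s = -138 (s = 6 - 9*(-4)*(-4) = 6 + 36*(-4) = 6 - 144 = -138)
a(X) = -X²/8
24 + a(-1)*s = 24 - ⅛*(-1)²*(-138) = 24 - ⅛*1*(-138) = 24 - ⅛*(-138) = 24 + 69/4 = 165/4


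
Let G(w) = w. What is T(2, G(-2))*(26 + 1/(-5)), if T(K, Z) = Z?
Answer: -258/5 ≈ -51.600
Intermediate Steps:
T(2, G(-2))*(26 + 1/(-5)) = -2*(26 + 1/(-5)) = -2*(26 - ⅕) = -2*129/5 = -258/5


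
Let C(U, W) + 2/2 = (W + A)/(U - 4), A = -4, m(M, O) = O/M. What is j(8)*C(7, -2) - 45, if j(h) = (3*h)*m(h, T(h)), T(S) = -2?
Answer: -27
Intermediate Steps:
j(h) = -6 (j(h) = (3*h)*(-2/h) = -6)
C(U, W) = -1 + (-4 + W)/(-4 + U) (C(U, W) = -1 + (W - 4)/(U - 4) = -1 + (-4 + W)/(-4 + U))
j(8)*C(7, -2) - 45 = -6*(-2 - 1*7)/(-4 + 7) - 45 = -6*(-2 - 7)/3 - 45 = -2*(-9) - 45 = -6*(-3) - 45 = 18 - 45 = -27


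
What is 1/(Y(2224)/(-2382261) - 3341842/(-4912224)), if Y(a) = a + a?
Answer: 1950366609744/1323215048735 ≈ 1.4740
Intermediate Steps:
Y(a) = 2*a
1/(Y(2224)/(-2382261) - 3341842/(-4912224)) = 1/((2*2224)/(-2382261) - 3341842/(-4912224)) = 1/(4448*(-1/2382261) - 3341842*(-1/4912224)) = 1/(-4448/2382261 + 1670921/2456112) = 1/(1323215048735/1950366609744) = 1950366609744/1323215048735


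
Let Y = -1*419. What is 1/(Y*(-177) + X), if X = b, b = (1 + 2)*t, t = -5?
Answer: 1/74148 ≈ 1.3487e-5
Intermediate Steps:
Y = -419
b = -15 (b = (1 + 2)*(-5) = 3*(-5) = -15)
X = -15
1/(Y*(-177) + X) = 1/(-419*(-177) - 15) = 1/(74163 - 15) = 1/74148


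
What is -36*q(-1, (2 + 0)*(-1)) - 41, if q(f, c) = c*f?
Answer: -113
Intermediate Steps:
-36*q(-1, (2 + 0)*(-1)) - 41 = -36*(2 + 0)*(-1)*(-1) - 41 = -36*2*(-1)*(-1) - 41 = -(-72)*(-1) - 41 = -36*2 - 41 = -72 - 41 = -113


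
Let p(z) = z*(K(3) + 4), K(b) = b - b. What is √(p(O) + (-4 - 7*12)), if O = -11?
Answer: 2*I*√33 ≈ 11.489*I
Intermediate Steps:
K(b) = 0
p(z) = 4*z (p(z) = z*(0 + 4) = z*4 = 4*z)
√(p(O) + (-4 - 7*12)) = √(4*(-11) + (-4 - 7*12)) = √(-44 + (-4 - 84)) = √(-44 - 88) = √(-132) = 2*I*√33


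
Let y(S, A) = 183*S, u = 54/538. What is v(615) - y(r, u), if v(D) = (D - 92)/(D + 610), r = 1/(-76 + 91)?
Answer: -14422/1225 ≈ -11.773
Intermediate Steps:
r = 1/15 ≈ 0.066667
u = 27/269 (u = 54*(1/538) = 27/269 ≈ 0.10037)
v(D) = (-92 + D)/(610 + D)
v(615) - y(r, u) = (-92 + 615)/(610 + 615) - 183/15 = 523/1225 - 1*61/5 = (1/1225)*523 - 61/5 = 523/1225 - 61/5 = -14422/1225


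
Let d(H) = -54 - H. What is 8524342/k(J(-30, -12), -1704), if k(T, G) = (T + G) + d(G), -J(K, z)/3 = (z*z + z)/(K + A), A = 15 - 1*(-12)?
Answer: 4262171/39 ≈ 1.0929e+5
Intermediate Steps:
A = 27 (A = 15 + 12 = 27)
J(K, z) = -3*(z + z²)/(27 + K) (J(K, z) = -3*(z*z + z)/(K + 27) = -3*(z² + z)/(27 + K) = -3*(z + z²)/(27 + K))
k(T, G) = -54 + T (k(T, G) = (T + G) + (-54 - G) = (G + T) + (-54 - G) = -54 + T)
8524342/k(J(-30, -12), -1704) = 8524342/(-54 - 3*(-12)*(1 - 12)/(27 - 30)) = 8524342/(-54 - 3*(-12)*(-11)/(-3)) = 8524342/(-54 - 3*(-12)*(-⅓)*(-11)) = 8524342/(-54 + 132) = 8524342/78 = 8524342*(1/78) = 4262171/39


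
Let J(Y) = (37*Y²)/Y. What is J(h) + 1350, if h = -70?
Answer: -1240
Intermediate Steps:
J(Y) = 37*Y
J(h) + 1350 = 37*(-70) + 1350 = -2590 + 1350 = -1240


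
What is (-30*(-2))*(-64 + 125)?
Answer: 3660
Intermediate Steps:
(-30*(-2))*(-64 + 125) = -30*(-2)*61 = 60*61 = 3660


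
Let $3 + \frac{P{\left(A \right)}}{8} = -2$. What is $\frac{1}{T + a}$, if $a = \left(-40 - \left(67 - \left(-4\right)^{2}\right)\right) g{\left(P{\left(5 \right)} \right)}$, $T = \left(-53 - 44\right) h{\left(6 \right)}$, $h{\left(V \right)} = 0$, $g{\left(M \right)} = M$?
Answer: $\frac{1}{3640} \approx 0.00027473$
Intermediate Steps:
$P{\left(A \right)} = -40$ ($P{\left(A \right)} = -24 + 8 \left(-2\right) = -24 - 16 = -40$)
$T = 0$ ($T = \left(-53 - 44\right) 0 = \left(-97\right) 0 = 0$)
$a = 3640$ ($a = \left(-40 - \left(67 - \left(-4\right)^{2}\right)\right) \left(-40\right) = \left(-40 + \left(16 - 67\right)\right) \left(-40\right) = \left(-40 - 51\right) \left(-40\right) = \left(-91\right) \left(-40\right) = 3640$)
$\frac{1}{T + a} = \frac{1}{0 + 3640} = \frac{1}{3640}$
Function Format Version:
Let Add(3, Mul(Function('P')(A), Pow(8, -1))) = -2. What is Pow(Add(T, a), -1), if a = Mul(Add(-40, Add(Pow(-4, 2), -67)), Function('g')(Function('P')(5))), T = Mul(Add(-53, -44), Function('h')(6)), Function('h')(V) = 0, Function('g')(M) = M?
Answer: Rational(1, 3640) ≈ 0.00027473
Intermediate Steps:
Function('P')(A) = -40 (Function('P')(A) = Add(-24, Mul(8, -2)) = Add(-24, -16) = -40)
T = 0 (T = Mul(Add(-53, -44), 0) = Mul(-97, 0) = 0)
a = 3640 (a = Mul(Add(-40, Add(Pow(-4, 2), -67)), -40) = Mul(Add(-40, Add(16, -67)), -40) = Mul(Add(-40, -51), -40) = Mul(-91, -40) = 3640)
Pow(Add(T, a), -1) = Pow(Add(0, 3640), -1) = Pow(3640, -1) = Rational(1, 3640)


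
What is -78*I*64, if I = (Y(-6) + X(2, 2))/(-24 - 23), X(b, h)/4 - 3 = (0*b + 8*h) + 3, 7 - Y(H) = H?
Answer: 504192/47 ≈ 10727.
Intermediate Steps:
Y(H) = 7 - H
X(b, h) = 24 + 32*h (X(b, h) = 12 + 4*((0*b + 8*h) + 3) = 12 + 4*((0 + 8*h) + 3) = 12 + 4*(8*h + 3) = 12 + 4*(3 + 8*h) = 12 + (12 + 32*h) = 24 + 32*h)
I = -101/47 (I = ((7 - 1*(-6)) + (24 + 32*2))/(-24 - 23) = ((7 + 6) + (24 + 64))/(-47) = (13 + 88)*(-1/47) = 101*(-1/47) = -101/47 ≈ -2.1489)
-78*I*64 = -78*(-101/47)*64 = (7878/47)*64 = 504192/47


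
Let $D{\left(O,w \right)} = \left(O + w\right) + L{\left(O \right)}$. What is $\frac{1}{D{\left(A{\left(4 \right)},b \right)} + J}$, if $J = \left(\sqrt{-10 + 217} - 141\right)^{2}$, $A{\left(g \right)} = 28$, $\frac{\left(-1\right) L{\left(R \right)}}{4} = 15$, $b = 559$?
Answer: $\frac{20615}{408516757} + \frac{846 \sqrt{23}}{408516757} \approx 6.0395 \cdot 10^{-5}$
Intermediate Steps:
$L{\left(R \right)} = -60$ ($L{\left(R \right)} = \left(-4\right) 15 = -60$)
$D{\left(O,w \right)} = -60 + O + w$ ($D{\left(O,w \right)} = \left(O + w\right) - 60 = -60 + O + w$)
$J = \left(-141 + 3 \sqrt{23}\right)^{2}$ ($J = \left(\sqrt{207} - 141\right)^{2} = \left(3 \sqrt{23} - 141\right)^{2} = \left(-141 + 3 \sqrt{23}\right)^{2} \approx 16031.0$)
$\frac{1}{D{\left(A{\left(4 \right)},b \right)} + J} = \frac{1}{\left(-60 + 28 + 559\right) + \left(20088 - 846 \sqrt{23}\right)} = \frac{1}{527 + \left(20088 - 846 \sqrt{23}\right)} = \frac{1}{20615 - 846 \sqrt{23}}$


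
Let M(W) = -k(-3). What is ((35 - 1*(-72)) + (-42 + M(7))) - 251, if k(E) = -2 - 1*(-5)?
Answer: -189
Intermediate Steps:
k(E) = 3 (k(E) = -2 + 5 = 3)
M(W) = -3 (M(W) = -1*3 = -3)
((35 - 1*(-72)) + (-42 + M(7))) - 251 = ((35 - 1*(-72)) + (-42 - 3)) - 251 = ((35 + 72) - 45) - 251 = (107 - 45) - 251 = 62 - 251 = -189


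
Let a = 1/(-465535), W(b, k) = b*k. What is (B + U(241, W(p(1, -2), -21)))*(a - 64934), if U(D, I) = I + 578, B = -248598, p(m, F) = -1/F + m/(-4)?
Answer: 29990270427490791/1862140 ≈ 1.6105e+10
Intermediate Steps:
p(m, F) = -1/F - m/4 (p(m, F) = -1/F + m*(-¼) = -1/F - m/4)
a = -1/465535 ≈ -2.1481e-6
U(D, I) = 578 + I
(B + U(241, W(p(1, -2), -21)))*(a - 64934) = (-248598 + (578 + (-1/(-2) - ¼*1)*(-21)))*(-1/465535 - 64934) = (-248598 + (578 + (-1*(-½) - ¼)*(-21)))*(-30229049691/465535) = (-248598 + (578 + (½ - ¼)*(-21)))*(-30229049691/465535) = (-248598 + (578 + (¼)*(-21)))*(-30229049691/465535) = (-248598 + (578 - 21/4))*(-30229049691/465535) = (-248598 + 2291/4)*(-30229049691/465535) = -992101/4*(-30229049691/465535) = 29990270427490791/1862140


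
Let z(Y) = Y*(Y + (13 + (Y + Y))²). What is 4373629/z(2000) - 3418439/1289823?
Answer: -36703423764368111/13849404812058000 ≈ -2.6502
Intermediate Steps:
z(Y) = Y*(Y + (13 + 2*Y)²)
4373629/z(2000) - 3418439/1289823 = 4373629/((2000*(2000 + (13 + 2*2000)²))) - 3418439/1289823 = 4373629/((2000*(2000 + (13 + 4000)²))) - 3418439*1/1289823 = 4373629/((2000*(2000 + 4013²))) - 3418439/1289823 = 4373629/((2000*(2000 + 16104169))) - 3418439/1289823 = 4373629/((2000*16106169)) - 3418439/1289823 = 4373629/32212338000 - 3418439/1289823 = -36703423764368111/13849404812058000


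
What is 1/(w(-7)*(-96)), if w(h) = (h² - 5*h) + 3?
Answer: -1/8352 ≈ -0.00011973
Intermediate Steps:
w(h) = 3 + h² - 5*h
1/(w(-7)*(-96)) = 1/((3 + (-7)² - 5*(-7))*(-96)) = 1/((3 + 49 + 35)*(-96)) = 1/(87*(-96)) = 1/(-8352) = -1/8352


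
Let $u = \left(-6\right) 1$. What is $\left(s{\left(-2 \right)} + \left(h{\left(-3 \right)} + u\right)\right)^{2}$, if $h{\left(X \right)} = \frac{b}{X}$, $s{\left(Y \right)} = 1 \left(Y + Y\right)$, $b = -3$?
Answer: $81$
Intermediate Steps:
$s{\left(Y \right)} = 2 Y$ ($s{\left(Y \right)} = 1 \cdot 2 Y = 2 Y$)
$u = -6$
$h{\left(X \right)} = - \frac{3}{X}$
$\left(s{\left(-2 \right)} + \left(h{\left(-3 \right)} + u\right)\right)^{2} = \left(2 \left(-2\right) - \left(6 + \frac{3}{-3}\right)\right)^{2} = \left(-4 - 5\right)^{2} = \left(-9\right)^{2} = 81$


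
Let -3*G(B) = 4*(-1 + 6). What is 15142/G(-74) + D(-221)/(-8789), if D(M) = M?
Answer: -11742491/5170 ≈ -2271.3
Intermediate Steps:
G(B) = -20/3 (G(B) = -4*(-1 + 6)/3 = -4*5/3 = -⅓*20 = -20/3)
15142/G(-74) + D(-221)/(-8789) = 15142/(-20/3) - 221/(-8789) = 15142*(-3/20) - 221*(-1/8789) = -22713/10 + 13/517 = -11742491/5170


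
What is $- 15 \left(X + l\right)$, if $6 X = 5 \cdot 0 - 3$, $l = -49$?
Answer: $\frac{1485}{2} \approx 742.5$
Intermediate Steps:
$X = - \frac{1}{2}$ ($X = \frac{5 \cdot 0 - 3}{6} = \frac{0 - 3}{6} = \frac{1}{6} \left(-3\right) = - \frac{1}{2} \approx -0.5$)
$- 15 \left(X + l\right) = - 15 \left(- \frac{1}{2} - 49\right) = \left(-15\right) \left(- \frac{99}{2}\right) = \frac{1485}{2}$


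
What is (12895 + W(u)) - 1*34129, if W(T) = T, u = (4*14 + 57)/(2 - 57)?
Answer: -1167983/55 ≈ -21236.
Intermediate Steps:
u = -113/55 (u = (56 + 57)/(-55) = 113*(-1/55) = -113/55 ≈ -2.0545)
(12895 + W(u)) - 1*34129 = (12895 - 113/55) - 1*34129 = 709112/55 - 34129 = -1167983/55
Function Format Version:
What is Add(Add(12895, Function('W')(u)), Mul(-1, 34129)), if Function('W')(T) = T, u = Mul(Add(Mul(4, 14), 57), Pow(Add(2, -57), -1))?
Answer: Rational(-1167983, 55) ≈ -21236.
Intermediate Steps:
u = Rational(-113, 55) (u = Mul(Add(56, 57), Pow(-55, -1)) = Mul(113, Rational(-1, 55)) = Rational(-113, 55) ≈ -2.0545)
Add(Add(12895, Function('W')(u)), Mul(-1, 34129)) = Add(Add(12895, Rational(-113, 55)), Mul(-1, 34129)) = Add(Rational(709112, 55), -34129) = Rational(-1167983, 55)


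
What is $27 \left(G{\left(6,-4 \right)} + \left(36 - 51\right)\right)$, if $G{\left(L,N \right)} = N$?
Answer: $-513$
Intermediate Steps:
$27 \left(G{\left(6,-4 \right)} + \left(36 - 51\right)\right) = 27 \left(-4 + \left(36 - 51\right)\right) = 27 \left(-4 - 15\right) = 27 \left(-19\right) = -513$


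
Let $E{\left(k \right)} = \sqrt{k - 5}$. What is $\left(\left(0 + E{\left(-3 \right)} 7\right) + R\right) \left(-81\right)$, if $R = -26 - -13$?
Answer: $1053 - 1134 i \sqrt{2} \approx 1053.0 - 1603.7 i$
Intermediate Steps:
$E{\left(k \right)} = \sqrt{-5 + k}$
$R = -13$ ($R = -26 + 13 = -13$)
$\left(\left(0 + E{\left(-3 \right)} 7\right) + R\right) \left(-81\right) = \left(\left(0 + \sqrt{-5 - 3} \cdot 7\right) - 13\right) \left(-81\right) = \left(\left(0 + \sqrt{-8} \cdot 7\right) - 13\right) \left(-81\right) = \left(\left(0 + 2 i \sqrt{2} \cdot 7\right) - 13\right) \left(-81\right) = \left(\left(0 + 14 i \sqrt{2}\right) - 13\right) \left(-81\right) = \left(14 i \sqrt{2} - 13\right) \left(-81\right) = \left(-13 + 14 i \sqrt{2}\right) \left(-81\right) = 1053 - 1134 i \sqrt{2}$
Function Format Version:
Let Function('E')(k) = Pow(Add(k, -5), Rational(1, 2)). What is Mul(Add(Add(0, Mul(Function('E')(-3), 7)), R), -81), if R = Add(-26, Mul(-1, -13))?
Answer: Add(1053, Mul(-1134, I, Pow(2, Rational(1, 2)))) ≈ Add(1053.0, Mul(-1603.7, I))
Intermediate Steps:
Function('E')(k) = Pow(Add(-5, k), Rational(1, 2))
R = -13 (R = Add(-26, 13) = -13)
Mul(Add(Add(0, Mul(Function('E')(-3), 7)), R), -81) = Mul(Add(Add(0, Mul(Pow(Add(-5, -3), Rational(1, 2)), 7)), -13), -81) = Mul(Add(Add(0, Mul(Pow(-8, Rational(1, 2)), 7)), -13), -81) = Mul(Add(Add(0, Mul(Mul(2, I, Pow(2, Rational(1, 2))), 7)), -13), -81) = Mul(Add(Add(0, Mul(14, I, Pow(2, Rational(1, 2)))), -13), -81) = Mul(Add(Mul(14, I, Pow(2, Rational(1, 2))), -13), -81) = Mul(Add(-13, Mul(14, I, Pow(2, Rational(1, 2)))), -81) = Add(1053, Mul(-1134, I, Pow(2, Rational(1, 2))))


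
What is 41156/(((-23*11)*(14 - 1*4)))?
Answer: -20578/1265 ≈ -16.267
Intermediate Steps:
41156/(((-23*11)*(14 - 1*4))) = 41156/((-253*(14 - 4))) = 41156/((-253*10)) = 41156/(-2530) = 41156*(-1/2530) = -20578/1265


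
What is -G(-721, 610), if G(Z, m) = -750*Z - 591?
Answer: -540159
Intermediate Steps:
G(Z, m) = -591 - 750*Z
-G(-721, 610) = -(-591 - 750*(-721)) = -(-591 + 540750) = -1*540159 = -540159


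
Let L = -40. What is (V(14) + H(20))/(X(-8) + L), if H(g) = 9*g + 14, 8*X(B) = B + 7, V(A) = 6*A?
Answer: -2224/321 ≈ -6.9283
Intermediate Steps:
X(B) = 7/8 + B/8 (X(B) = (B + 7)/8 = (7 + B)/8 = 7/8 + B/8)
H(g) = 14 + 9*g
(V(14) + H(20))/(X(-8) + L) = (6*14 + (14 + 9*20))/((7/8 + (⅛)*(-8)) - 40) = (84 + (14 + 180))/((7/8 - 1) - 40) = (84 + 194)/(-⅛ - 40) = 278/(-321/8) = -8/321*278 = -2224/321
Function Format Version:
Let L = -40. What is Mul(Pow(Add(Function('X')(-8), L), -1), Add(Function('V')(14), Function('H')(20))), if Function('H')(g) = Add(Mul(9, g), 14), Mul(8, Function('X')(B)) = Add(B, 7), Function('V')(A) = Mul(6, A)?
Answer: Rational(-2224, 321) ≈ -6.9283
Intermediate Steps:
Function('X')(B) = Add(Rational(7, 8), Mul(Rational(1, 8), B)) (Function('X')(B) = Mul(Rational(1, 8), Add(B, 7)) = Mul(Rational(1, 8), Add(7, B)) = Add(Rational(7, 8), Mul(Rational(1, 8), B)))
Function('H')(g) = Add(14, Mul(9, g))
Mul(Pow(Add(Function('X')(-8), L), -1), Add(Function('V')(14), Function('H')(20))) = Mul(Pow(Add(Add(Rational(7, 8), Mul(Rational(1, 8), -8)), -40), -1), Add(Mul(6, 14), Add(14, Mul(9, 20)))) = Mul(Pow(Add(Add(Rational(7, 8), -1), -40), -1), Add(84, Add(14, 180))) = Mul(Pow(Add(Rational(-1, 8), -40), -1), Add(84, 194)) = Mul(Pow(Rational(-321, 8), -1), 278) = Mul(Rational(-8, 321), 278) = Rational(-2224, 321)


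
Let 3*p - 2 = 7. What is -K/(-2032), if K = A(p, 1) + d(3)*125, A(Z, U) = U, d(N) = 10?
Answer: 1251/2032 ≈ 0.61565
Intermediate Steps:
p = 3 (p = ⅔ + (⅓)*7 = ⅔ + 7/3 = 3)
K = 1251 (K = 1 + 10*125 = 1 + 1250 = 1251)
-K/(-2032) = -1*1251/(-2032) = -1251*(-1/2032) = 1251/2032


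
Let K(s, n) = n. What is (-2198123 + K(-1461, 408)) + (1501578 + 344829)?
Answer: -351308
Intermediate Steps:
(-2198123 + K(-1461, 408)) + (1501578 + 344829) = (-2198123 + 408) + (1501578 + 344829) = -2197715 + 1846407 = -351308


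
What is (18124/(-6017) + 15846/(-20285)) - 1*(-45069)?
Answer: 5500426818583/122054845 ≈ 45065.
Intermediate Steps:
(18124/(-6017) + 15846/(-20285)) - 1*(-45069) = (18124*(-1/6017) + 15846*(-1/20285)) + 45069 = (-18124/6017 - 15846/20285) + 45069 = -462990722/122054845 + 45069 = 5500426818583/122054845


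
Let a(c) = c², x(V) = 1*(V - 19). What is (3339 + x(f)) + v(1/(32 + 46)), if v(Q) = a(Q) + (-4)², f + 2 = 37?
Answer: 20509165/6084 ≈ 3371.0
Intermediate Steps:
f = 35 (f = -2 + 37 = 35)
x(V) = -19 + V (x(V) = 1*(-19 + V) = -19 + V)
v(Q) = 16 + Q² (v(Q) = Q² + (-4)² = Q² + 16 = 16 + Q²)
(3339 + x(f)) + v(1/(32 + 46)) = (3339 + (-19 + 35)) + (16 + (1/(32 + 46))²) = (3339 + 16) + (16 + (1/78)²) = 3355 + (16 + (1/78)²) = 3355 + (16 + 1/6084) = 3355 + 97345/6084 = 20509165/6084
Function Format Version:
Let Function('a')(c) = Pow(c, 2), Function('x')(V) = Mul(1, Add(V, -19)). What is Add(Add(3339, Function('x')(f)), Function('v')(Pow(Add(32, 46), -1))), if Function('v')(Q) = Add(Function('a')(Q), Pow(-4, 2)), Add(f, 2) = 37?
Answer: Rational(20509165, 6084) ≈ 3371.0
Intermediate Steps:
f = 35 (f = Add(-2, 37) = 35)
Function('x')(V) = Add(-19, V) (Function('x')(V) = Mul(1, Add(-19, V)) = Add(-19, V))
Function('v')(Q) = Add(16, Pow(Q, 2)) (Function('v')(Q) = Add(Pow(Q, 2), Pow(-4, 2)) = Add(Pow(Q, 2), 16) = Add(16, Pow(Q, 2)))
Add(Add(3339, Function('x')(f)), Function('v')(Pow(Add(32, 46), -1))) = Add(Add(3339, Add(-19, 35)), Add(16, Pow(Pow(Add(32, 46), -1), 2))) = Add(Add(3339, 16), Add(16, Pow(Pow(78, -1), 2))) = Add(3355, Add(16, Pow(Rational(1, 78), 2))) = Add(3355, Add(16, Rational(1, 6084))) = Add(3355, Rational(97345, 6084)) = Rational(20509165, 6084)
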